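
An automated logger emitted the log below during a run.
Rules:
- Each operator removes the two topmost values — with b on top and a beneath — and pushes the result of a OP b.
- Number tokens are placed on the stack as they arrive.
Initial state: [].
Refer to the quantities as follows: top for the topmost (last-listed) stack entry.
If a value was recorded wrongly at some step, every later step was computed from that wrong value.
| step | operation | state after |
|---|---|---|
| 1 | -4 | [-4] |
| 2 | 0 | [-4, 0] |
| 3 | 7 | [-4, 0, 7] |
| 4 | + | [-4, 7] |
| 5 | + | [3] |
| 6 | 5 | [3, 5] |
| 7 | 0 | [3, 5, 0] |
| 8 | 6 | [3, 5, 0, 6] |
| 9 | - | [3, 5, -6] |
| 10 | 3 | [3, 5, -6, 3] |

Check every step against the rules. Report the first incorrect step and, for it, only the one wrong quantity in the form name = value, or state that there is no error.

Step 1: push -4: top = -4 — in agreement.
Step 2: push 0: top = 0 — checks out.
Step 3: push 7: top = 7 — in agreement.
Step 4: 0 + 7 = 7 — same as recorded.
Step 5: -4 + 7 = 3 — matches.
Step 6: push 5: top = 5 — agrees with the log.
Step 7: push 0: top = 0 — exactly as logged.
Step 8: push 6: top = 6 — checks out.
Step 9: 0 - 6 = -6 — exactly as logged.
Step 10: push 3: top = 3 — no discrepancy.
All steps check out; nothing to correct.

no error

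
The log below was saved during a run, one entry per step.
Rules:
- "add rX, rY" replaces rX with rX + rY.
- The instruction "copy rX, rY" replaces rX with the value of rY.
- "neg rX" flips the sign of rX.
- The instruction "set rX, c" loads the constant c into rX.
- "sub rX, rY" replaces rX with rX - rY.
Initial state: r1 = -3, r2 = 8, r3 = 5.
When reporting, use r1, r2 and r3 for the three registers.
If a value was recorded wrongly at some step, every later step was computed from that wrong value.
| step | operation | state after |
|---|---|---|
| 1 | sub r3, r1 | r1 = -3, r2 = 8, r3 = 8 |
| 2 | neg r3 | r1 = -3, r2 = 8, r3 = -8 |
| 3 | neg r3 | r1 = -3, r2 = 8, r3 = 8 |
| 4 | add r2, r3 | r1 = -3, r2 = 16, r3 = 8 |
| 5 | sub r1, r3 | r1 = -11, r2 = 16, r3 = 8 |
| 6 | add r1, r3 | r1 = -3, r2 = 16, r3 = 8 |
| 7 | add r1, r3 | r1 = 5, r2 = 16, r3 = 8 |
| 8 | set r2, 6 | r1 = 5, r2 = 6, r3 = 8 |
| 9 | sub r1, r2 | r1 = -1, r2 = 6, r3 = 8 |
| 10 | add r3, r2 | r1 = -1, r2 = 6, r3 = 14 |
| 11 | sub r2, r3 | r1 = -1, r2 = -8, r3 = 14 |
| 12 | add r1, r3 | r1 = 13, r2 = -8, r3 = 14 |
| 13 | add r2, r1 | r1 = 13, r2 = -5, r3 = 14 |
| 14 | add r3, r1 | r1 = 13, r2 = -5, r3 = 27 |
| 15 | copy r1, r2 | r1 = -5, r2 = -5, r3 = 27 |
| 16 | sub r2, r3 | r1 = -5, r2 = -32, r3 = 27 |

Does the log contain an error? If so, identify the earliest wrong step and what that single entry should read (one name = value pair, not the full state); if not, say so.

step 1: r3 = 5 - -3 = 8 -> matches
step 2: r3 = -(8) = -8 -> same as recorded
step 3: r3 = -(-8) = 8 -> exactly as logged
step 4: r2 = 8 + 8 = 16 -> consistent with the log
step 5: r1 = -3 - 8 = -11 -> no discrepancy
step 6: r1 = -11 + 8 = -3 -> no discrepancy
step 7: r1 = -3 + 8 = 5 -> exactly as logged
step 8: r2 = 6 -> consistent with the log
step 9: r1 = 5 - 6 = -1 -> confirmed correct
step 10: r3 = 8 + 6 = 14 -> same as recorded
step 11: r2 = 6 - 14 = -8 -> checks out
step 12: r1 = -1 + 14 = 13 -> in agreement
step 13: r2 = -8 + 13 = 5 -> the recorded entry deviates here
First incorrect step: 13; the correct value is r2 = 5.

step 13, r2 = 5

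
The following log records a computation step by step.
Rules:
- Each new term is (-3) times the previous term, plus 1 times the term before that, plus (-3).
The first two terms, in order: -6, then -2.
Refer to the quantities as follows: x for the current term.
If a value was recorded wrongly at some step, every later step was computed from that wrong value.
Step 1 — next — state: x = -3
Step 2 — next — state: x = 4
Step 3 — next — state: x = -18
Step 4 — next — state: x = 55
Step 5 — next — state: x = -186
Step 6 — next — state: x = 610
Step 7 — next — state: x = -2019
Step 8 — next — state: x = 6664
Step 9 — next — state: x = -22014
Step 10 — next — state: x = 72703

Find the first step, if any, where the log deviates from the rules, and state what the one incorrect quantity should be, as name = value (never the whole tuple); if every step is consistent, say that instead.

1. x = -3*(-2) + (1)*(-6) + (-3) = -3 (verified)
2. x = -3*(-3) + (1)*(-2) + (-3) = 4 (exactly as logged)
3. x = -3*(4) + (1)*(-3) + (-3) = -18 (consistent with the log)
4. x = -3*(-18) + (1)*(4) + (-3) = 55 (exactly as logged)
5. x = -3*(55) + (1)*(-18) + (-3) = -186 (verified)
6. x = -3*(-186) + (1)*(55) + (-3) = 610 (confirmed correct)
7. x = -3*(610) + (1)*(-186) + (-3) = -2019 (matches)
8. x = -3*(-2019) + (1)*(610) + (-3) = 6664 (matches)
9. x = -3*(6664) + (1)*(-2019) + (-3) = -22014 (agrees with the log)
10. x = -3*(-22014) + (1)*(6664) + (-3) = 72703 (consistent with the log)
The recomputation confirms every line.

no error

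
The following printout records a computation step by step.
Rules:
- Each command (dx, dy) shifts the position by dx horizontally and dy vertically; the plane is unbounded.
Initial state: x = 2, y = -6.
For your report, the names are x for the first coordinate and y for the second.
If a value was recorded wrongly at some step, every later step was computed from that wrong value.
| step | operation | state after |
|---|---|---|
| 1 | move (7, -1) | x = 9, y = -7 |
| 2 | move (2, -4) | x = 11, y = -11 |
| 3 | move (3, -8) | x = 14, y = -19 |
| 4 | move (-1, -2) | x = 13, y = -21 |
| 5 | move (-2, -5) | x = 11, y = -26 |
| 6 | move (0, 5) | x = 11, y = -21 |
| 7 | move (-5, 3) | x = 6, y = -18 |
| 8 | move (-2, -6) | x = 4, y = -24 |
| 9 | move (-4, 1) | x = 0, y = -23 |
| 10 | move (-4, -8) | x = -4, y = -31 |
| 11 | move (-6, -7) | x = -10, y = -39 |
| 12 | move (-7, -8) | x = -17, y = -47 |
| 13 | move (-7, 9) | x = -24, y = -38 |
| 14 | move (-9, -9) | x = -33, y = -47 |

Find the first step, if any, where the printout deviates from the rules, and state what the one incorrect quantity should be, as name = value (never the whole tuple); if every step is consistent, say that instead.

Recomputing the run from the initial state:
step 1: x = 9, y = -7
step 2: x = 11, y = -11
step 3: x = 14, y = -19
step 4: x = 13, y = -21
step 5: x = 11, y = -26
step 6: x = 11, y = -21
step 7: x = 6, y = -18
step 8: x = 4, y = -24
step 9: x = 0, y = -23
step 10: x = -4, y = -31
step 11: x = -10, y = -38
step 12: x = -17, y = -46
step 13: x = -24, y = -37
step 14: x = -33, y = -46
The first disagreement with the printout is at step 11, where the value should be y = -38.

step 11, y = -38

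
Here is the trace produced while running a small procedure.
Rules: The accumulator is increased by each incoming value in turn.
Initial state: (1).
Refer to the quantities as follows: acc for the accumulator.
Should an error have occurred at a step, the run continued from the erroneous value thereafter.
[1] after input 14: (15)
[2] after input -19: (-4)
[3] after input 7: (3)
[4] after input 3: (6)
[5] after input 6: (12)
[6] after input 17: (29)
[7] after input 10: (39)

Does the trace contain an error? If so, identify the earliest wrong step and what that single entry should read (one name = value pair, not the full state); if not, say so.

1. acc = 1 + 14 = 15 (same as recorded)
2. acc = 15 + -19 = -4 (matches)
3. acc = -4 + 7 = 3 (in agreement)
4. acc = 3 + 3 = 6 (confirmed correct)
5. acc = 6 + 6 = 12 (same as recorded)
6. acc = 12 + 17 = 29 (matches)
7. acc = 29 + 10 = 39 (exactly as logged)
Each recorded entry agrees with the recomputation.

no error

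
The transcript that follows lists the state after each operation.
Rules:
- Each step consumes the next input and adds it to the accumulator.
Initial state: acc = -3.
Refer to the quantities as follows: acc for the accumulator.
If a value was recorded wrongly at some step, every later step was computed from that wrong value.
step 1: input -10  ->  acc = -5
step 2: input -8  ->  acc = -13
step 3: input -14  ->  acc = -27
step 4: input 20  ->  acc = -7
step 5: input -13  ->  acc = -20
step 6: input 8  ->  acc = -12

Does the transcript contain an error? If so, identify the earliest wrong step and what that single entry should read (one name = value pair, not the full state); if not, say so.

Recomputing the run from the initial state:
step 1: acc = -13
step 2: acc = -21
step 3: acc = -35
step 4: acc = -15
step 5: acc = -28
step 6: acc = -20
The first disagreement with the transcript is at step 1, where the value should be acc = -13.

step 1, acc = -13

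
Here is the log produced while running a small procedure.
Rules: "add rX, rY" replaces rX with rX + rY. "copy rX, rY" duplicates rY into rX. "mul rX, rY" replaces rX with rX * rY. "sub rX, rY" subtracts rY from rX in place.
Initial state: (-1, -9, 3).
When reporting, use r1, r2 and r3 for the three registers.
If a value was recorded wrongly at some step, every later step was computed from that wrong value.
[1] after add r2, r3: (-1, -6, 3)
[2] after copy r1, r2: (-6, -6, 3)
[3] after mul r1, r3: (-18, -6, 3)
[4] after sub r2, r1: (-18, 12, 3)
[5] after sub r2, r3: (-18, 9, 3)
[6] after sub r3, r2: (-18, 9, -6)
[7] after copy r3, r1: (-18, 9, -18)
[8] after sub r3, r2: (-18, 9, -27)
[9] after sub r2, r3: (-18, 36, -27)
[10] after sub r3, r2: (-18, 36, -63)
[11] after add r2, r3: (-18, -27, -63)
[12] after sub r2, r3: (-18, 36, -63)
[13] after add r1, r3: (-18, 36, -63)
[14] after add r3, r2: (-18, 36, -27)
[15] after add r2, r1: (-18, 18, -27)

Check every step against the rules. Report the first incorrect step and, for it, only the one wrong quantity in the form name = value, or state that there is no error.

Step 1: r2 = -9 + 3 = -6 — agrees with the log.
Step 2: r1 = -6 — exactly as logged.
Step 3: r1 = -6 * 3 = -18 — checks out.
Step 4: r2 = -6 - -18 = 12 — exactly as logged.
Step 5: r2 = 12 - 3 = 9 — agrees with the log.
Step 6: r3 = 3 - 9 = -6 — exactly as logged.
Step 7: r3 = -18 — same as recorded.
Step 8: r3 = -18 - 9 = -27 — matches.
Step 9: r2 = 9 - -27 = 36 — same as recorded.
Step 10: r3 = -27 - 36 = -63 — confirmed correct.
Step 11: r2 = 36 + -63 = -27 — no discrepancy.
Step 12: r2 = -27 - -63 = 36 — verified.
Step 13: r1 = -18 + -63 = -81 — a discrepancy with the log.
The audit stops at step 13: the recorded entry is wrong and should be r1 = -81.

step 13, r1 = -81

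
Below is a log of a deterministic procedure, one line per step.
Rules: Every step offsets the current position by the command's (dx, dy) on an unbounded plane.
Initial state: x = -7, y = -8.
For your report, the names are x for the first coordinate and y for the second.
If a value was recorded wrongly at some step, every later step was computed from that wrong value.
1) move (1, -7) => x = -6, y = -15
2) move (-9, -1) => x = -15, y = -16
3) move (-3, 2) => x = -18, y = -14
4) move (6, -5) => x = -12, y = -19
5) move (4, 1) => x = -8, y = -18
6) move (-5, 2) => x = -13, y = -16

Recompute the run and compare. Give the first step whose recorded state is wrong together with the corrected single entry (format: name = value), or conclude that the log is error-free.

Step 1: x = -7 + (1) = -6, y = -8 + (-7) = -15 — same as recorded.
Step 2: x = -6 + (-9) = -15, y = -15 + (-1) = -16 — exactly as logged.
Step 3: x = -15 + (-3) = -18, y = -16 + (2) = -14 — confirmed correct.
Step 4: x = -18 + (6) = -12, y = -14 + (-5) = -19 — consistent with the log.
Step 5: x = -12 + (4) = -8, y = -19 + (1) = -18 — exactly as logged.
Step 6: x = -8 + (-5) = -13, y = -18 + (2) = -16 — in agreement.
Nothing is out of place; the run is error-free.

no error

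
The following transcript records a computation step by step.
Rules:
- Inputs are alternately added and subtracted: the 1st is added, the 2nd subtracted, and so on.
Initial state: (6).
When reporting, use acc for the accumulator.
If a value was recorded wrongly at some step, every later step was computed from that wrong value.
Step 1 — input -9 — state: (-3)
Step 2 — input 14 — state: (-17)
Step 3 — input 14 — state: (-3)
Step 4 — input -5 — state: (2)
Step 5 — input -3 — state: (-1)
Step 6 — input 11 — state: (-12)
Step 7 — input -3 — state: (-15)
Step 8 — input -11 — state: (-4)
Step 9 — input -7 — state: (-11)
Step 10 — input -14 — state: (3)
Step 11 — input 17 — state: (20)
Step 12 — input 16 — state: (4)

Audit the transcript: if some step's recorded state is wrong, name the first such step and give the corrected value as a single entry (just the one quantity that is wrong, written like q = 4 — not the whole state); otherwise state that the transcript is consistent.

no error

step 1: acc = 6 + -9 = -3 -> agrees with the transcript
step 2: acc = -3 - 14 = -17 -> consistent with the transcript
step 3: acc = -17 + 14 = -3 -> checks out
step 4: acc = -3 - -5 = 2 -> verified
step 5: acc = 2 + -3 = -1 -> in agreement
step 6: acc = -1 - 11 = -12 -> exactly as logged
step 7: acc = -12 + -3 = -15 -> consistent with the transcript
step 8: acc = -15 - -11 = -4 -> matches
step 9: acc = -4 + -7 = -11 -> confirmed correct
step 10: acc = -11 - -14 = 3 -> exactly as logged
step 11: acc = 3 + 17 = 20 -> consistent with the transcript
step 12: acc = 20 - 16 = 4 -> agrees with the transcript
The recomputation confirms every line.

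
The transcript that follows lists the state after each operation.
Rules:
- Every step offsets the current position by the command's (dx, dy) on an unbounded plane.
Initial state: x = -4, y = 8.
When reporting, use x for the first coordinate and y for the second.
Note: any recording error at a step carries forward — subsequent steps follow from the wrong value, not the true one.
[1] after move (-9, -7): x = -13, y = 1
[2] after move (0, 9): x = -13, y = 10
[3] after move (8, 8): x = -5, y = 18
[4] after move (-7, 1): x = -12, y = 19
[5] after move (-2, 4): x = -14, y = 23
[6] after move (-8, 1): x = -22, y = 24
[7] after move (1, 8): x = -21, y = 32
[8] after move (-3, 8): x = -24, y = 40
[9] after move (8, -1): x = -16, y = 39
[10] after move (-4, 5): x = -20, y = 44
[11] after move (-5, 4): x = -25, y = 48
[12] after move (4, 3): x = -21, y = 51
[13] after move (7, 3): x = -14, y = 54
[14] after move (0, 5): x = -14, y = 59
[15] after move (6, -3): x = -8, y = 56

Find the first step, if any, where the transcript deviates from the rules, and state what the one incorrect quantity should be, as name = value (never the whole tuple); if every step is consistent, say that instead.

1. x = -4 + (-9) = -13, y = 8 + (-7) = 1 (in agreement)
2. x = -13 + (0) = -13, y = 1 + (9) = 10 (matches)
3. x = -13 + (8) = -5, y = 10 + (8) = 18 (checks out)
4. x = -5 + (-7) = -12, y = 18 + (1) = 19 (verified)
5. x = -12 + (-2) = -14, y = 19 + (4) = 23 (confirmed correct)
6. x = -14 + (-8) = -22, y = 23 + (1) = 24 (agrees with the transcript)
7. x = -22 + (1) = -21, y = 24 + (8) = 32 (matches)
8. x = -21 + (-3) = -24, y = 32 + (8) = 40 (agrees with the transcript)
9. x = -24 + (8) = -16, y = 40 + (-1) = 39 (consistent with the transcript)
10. x = -16 + (-4) = -20, y = 39 + (5) = 44 (checks out)
11. x = -20 + (-5) = -25, y = 44 + (4) = 48 (same as recorded)
12. x = -25 + (4) = -21, y = 48 + (3) = 51 (agrees with the transcript)
13. x = -21 + (7) = -14, y = 51 + (3) = 54 (exactly as logged)
14. x = -14 + (0) = -14, y = 54 + (5) = 59 (confirmed correct)
15. x = -14 + (6) = -8, y = 59 + (-3) = 56 (agrees with the transcript)
All entries verified; no error found.

no error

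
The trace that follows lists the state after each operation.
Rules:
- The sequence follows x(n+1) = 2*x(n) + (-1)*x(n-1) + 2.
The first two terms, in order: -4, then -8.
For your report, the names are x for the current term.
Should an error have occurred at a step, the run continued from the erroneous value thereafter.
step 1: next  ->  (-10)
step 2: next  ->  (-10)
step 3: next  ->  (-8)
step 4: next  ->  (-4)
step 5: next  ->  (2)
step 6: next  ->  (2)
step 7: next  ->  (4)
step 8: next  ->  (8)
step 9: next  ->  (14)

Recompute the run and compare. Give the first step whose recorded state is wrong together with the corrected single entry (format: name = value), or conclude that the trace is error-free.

Step 1: x = 2*(-8) + (-1)*(-4) + (2) = -10 — same as recorded.
Step 2: x = 2*(-10) + (-1)*(-8) + (2) = -10 — consistent with the trace.
Step 3: x = 2*(-10) + (-1)*(-10) + (2) = -8 — checks out.
Step 4: x = 2*(-8) + (-1)*(-10) + (2) = -4 — matches.
Step 5: x = 2*(-4) + (-1)*(-8) + (2) = 2 — no discrepancy.
Step 6: x = 2*(2) + (-1)*(-4) + (2) = 10 — not what was recorded.
Conclusion: step 6 carries the first error; the entry should be x = 10.

step 6, x = 10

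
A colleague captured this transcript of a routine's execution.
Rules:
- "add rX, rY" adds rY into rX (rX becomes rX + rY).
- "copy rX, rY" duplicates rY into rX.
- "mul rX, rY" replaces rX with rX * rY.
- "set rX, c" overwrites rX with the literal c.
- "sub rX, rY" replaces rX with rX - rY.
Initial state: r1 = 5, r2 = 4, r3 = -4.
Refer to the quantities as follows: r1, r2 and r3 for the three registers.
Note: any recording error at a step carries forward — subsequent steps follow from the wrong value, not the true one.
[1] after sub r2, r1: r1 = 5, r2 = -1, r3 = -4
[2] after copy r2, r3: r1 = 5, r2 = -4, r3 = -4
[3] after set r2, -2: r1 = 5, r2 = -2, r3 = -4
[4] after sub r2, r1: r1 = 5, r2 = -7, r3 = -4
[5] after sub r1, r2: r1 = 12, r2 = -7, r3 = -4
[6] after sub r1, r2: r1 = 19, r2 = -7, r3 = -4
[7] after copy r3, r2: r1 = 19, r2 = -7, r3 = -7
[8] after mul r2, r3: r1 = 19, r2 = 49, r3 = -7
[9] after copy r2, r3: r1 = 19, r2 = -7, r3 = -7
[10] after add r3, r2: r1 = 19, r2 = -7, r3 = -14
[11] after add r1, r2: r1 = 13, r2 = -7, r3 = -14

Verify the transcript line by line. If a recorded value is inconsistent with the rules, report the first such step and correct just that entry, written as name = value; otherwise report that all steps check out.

step 11, r1 = 12

Recomputing the run from the initial state:
step 1: r1 = 5, r2 = -1, r3 = -4
step 2: r1 = 5, r2 = -4, r3 = -4
step 3: r1 = 5, r2 = -2, r3 = -4
step 4: r1 = 5, r2 = -7, r3 = -4
step 5: r1 = 12, r2 = -7, r3 = -4
step 6: r1 = 19, r2 = -7, r3 = -4
step 7: r1 = 19, r2 = -7, r3 = -7
step 8: r1 = 19, r2 = 49, r3 = -7
step 9: r1 = 19, r2 = -7, r3 = -7
step 10: r1 = 19, r2 = -7, r3 = -14
step 11: r1 = 12, r2 = -7, r3 = -14
The first disagreement with the transcript is at step 11, where the value should be r1 = 12.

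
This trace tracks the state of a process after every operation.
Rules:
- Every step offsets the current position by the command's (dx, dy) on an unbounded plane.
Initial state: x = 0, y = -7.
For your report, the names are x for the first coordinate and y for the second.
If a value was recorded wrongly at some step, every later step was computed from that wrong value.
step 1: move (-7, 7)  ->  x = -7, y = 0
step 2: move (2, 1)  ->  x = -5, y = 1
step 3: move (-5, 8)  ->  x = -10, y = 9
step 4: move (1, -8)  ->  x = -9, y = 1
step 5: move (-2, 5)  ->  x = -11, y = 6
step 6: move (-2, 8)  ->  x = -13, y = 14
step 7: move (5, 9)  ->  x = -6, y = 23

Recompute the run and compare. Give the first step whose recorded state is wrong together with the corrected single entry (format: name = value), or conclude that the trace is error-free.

Recomputing the run from the initial state:
step 1: x = -7, y = 0
step 2: x = -5, y = 1
step 3: x = -10, y = 9
step 4: x = -9, y = 1
step 5: x = -11, y = 6
step 6: x = -13, y = 14
step 7: x = -8, y = 23
The first disagreement with the trace is at step 7, where the value should be x = -8.

step 7, x = -8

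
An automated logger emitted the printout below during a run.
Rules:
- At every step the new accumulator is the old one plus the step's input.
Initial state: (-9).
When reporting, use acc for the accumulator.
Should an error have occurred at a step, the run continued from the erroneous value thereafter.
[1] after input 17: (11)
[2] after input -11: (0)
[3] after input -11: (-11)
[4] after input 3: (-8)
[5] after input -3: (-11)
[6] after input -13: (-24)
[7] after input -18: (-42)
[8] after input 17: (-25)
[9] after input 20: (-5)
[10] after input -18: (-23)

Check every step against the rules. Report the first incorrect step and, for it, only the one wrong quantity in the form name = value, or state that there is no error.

1. acc = -9 + 17 = 8 (a discrepancy with the printout)
The earliest wrong entry is at step 1: it should read acc = 8.

step 1, acc = 8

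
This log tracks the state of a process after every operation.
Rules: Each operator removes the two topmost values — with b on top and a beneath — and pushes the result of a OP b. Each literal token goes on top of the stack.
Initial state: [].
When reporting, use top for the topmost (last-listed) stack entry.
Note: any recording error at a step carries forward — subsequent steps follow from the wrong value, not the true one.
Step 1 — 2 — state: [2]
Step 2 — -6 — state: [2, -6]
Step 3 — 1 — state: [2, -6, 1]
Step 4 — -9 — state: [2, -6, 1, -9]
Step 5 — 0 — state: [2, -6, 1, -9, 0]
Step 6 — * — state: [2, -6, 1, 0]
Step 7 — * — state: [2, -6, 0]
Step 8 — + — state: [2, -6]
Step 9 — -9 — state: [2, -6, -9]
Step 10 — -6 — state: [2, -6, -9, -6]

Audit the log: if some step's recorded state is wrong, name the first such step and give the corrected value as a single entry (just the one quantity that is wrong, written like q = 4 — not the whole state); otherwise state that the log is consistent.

Recomputing the run from the initial state:
step 1: [2]
step 2: [2, -6]
step 3: [2, -6, 1]
step 4: [2, -6, 1, -9]
step 5: [2, -6, 1, -9, 0]
step 6: [2, -6, 1, 0]
step 7: [2, -6, 0]
step 8: [2, -6]
step 9: [2, -6, -9]
step 10: [2, -6, -9, -6]
This matches the log at every step.

no error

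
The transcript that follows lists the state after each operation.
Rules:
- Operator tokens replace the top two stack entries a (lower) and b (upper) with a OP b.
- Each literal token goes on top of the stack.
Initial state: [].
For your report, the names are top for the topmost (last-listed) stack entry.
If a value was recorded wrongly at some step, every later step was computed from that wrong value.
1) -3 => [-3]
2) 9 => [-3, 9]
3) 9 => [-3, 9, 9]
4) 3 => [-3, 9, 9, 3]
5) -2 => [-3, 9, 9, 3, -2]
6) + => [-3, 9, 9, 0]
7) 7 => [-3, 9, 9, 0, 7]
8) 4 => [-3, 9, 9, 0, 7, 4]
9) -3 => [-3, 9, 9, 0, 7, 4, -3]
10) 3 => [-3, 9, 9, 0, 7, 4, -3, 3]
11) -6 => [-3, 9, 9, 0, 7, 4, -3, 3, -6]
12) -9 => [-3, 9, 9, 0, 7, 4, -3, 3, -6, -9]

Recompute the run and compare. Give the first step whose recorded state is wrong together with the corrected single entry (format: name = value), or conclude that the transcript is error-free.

step 6, top = 1

Recomputing the run from the initial state:
step 1: [-3]
step 2: [-3, 9]
step 3: [-3, 9, 9]
step 4: [-3, 9, 9, 3]
step 5: [-3, 9, 9, 3, -2]
step 6: [-3, 9, 9, 1]
step 7: [-3, 9, 9, 1, 7]
step 8: [-3, 9, 9, 1, 7, 4]
step 9: [-3, 9, 9, 1, 7, 4, -3]
step 10: [-3, 9, 9, 1, 7, 4, -3, 3]
step 11: [-3, 9, 9, 1, 7, 4, -3, 3, -6]
step 12: [-3, 9, 9, 1, 7, 4, -3, 3, -6, -9]
The first disagreement with the transcript is at step 6, where the value should be top = 1.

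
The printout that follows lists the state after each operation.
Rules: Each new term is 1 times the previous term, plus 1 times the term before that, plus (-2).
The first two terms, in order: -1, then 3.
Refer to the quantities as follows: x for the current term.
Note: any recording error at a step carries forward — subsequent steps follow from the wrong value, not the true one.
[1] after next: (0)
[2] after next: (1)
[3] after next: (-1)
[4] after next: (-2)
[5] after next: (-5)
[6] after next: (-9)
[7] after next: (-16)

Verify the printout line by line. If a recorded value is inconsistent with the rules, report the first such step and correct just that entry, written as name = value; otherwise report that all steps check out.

1. x = 1*(3) + (1)*(-1) + (-2) = 0 (no discrepancy)
2. x = 1*(0) + (1)*(3) + (-2) = 1 (checks out)
3. x = 1*(1) + (1)*(0) + (-2) = -1 (verified)
4. x = 1*(-1) + (1)*(1) + (-2) = -2 (checks out)
5. x = 1*(-2) + (1)*(-1) + (-2) = -5 (checks out)
6. x = 1*(-5) + (1)*(-2) + (-2) = -9 (checks out)
7. x = 1*(-9) + (1)*(-5) + (-2) = -16 (same as recorded)
All steps check out; nothing to correct.

no error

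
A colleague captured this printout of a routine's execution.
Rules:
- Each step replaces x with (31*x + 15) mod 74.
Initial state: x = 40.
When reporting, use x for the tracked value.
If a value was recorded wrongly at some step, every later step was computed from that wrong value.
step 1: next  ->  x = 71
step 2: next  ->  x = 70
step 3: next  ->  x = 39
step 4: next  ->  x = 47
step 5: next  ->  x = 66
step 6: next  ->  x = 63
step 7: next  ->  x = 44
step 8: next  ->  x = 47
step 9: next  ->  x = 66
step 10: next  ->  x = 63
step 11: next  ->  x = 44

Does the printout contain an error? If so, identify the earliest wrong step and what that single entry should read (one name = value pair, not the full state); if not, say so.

step 4, x = 40

step 1: x = (31*40 + 15) mod 74 = 71 -> checks out
step 2: x = (31*71 + 15) mod 74 = 70 -> in agreement
step 3: x = (31*70 + 15) mod 74 = 39 -> consistent with the printout
step 4: x = (31*39 + 15) mod 74 = 40 -> the entry is off here
First deviation found at step 4; the corrected entry is x = 40.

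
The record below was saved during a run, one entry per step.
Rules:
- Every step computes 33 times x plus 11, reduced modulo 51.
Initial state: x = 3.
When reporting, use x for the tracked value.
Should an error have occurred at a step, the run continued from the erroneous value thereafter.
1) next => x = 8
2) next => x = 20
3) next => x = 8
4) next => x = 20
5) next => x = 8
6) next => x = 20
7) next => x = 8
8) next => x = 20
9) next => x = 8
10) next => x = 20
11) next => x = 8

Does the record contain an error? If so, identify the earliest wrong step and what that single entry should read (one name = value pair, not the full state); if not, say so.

no error

1. x = (33*3 + 11) mod 51 = 8 (consistent with the record)
2. x = (33*8 + 11) mod 51 = 20 (agrees with the record)
3. x = (33*20 + 11) mod 51 = 8 (agrees with the record)
4. x = (33*8 + 11) mod 51 = 20 (same as recorded)
5. x = (33*20 + 11) mod 51 = 8 (checks out)
6. x = (33*8 + 11) mod 51 = 20 (exactly as logged)
7. x = (33*20 + 11) mod 51 = 8 (confirmed correct)
8. x = (33*8 + 11) mod 51 = 20 (confirmed correct)
9. x = (33*20 + 11) mod 51 = 8 (no discrepancy)
10. x = (33*8 + 11) mod 51 = 20 (exactly as logged)
11. x = (33*20 + 11) mod 51 = 8 (no discrepancy)
Every step is consistent.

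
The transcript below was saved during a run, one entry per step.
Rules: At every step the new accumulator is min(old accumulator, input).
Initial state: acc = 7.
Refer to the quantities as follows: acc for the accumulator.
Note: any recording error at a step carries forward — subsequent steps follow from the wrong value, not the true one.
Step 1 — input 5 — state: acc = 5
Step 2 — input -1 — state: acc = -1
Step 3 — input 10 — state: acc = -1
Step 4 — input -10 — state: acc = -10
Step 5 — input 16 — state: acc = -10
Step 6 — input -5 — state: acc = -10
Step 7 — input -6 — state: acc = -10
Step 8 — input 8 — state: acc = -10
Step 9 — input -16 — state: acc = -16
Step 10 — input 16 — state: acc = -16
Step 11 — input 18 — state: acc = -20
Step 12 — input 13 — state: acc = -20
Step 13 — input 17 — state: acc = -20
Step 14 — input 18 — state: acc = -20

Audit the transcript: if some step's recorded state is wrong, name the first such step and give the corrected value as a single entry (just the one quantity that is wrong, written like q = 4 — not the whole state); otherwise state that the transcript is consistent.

step 11, acc = -16

step 1: acc = min(7, 5) = 5 -> same as recorded
step 2: acc = min(5, -1) = -1 -> same as recorded
step 3: acc = min(-1, 10) = -1 -> consistent with the transcript
step 4: acc = min(-1, -10) = -10 -> checks out
step 5: acc = min(-10, 16) = -10 -> checks out
step 6: acc = min(-10, -5) = -10 -> agrees with the transcript
step 7: acc = min(-10, -6) = -10 -> consistent with the transcript
step 8: acc = min(-10, 8) = -10 -> in agreement
step 9: acc = min(-10, -16) = -16 -> consistent with the transcript
step 10: acc = min(-16, 16) = -16 -> consistent with the transcript
step 11: acc = min(-16, 18) = -16 -> the transcript disagrees here
Conclusion: step 11 carries the first error; the entry should be acc = -16.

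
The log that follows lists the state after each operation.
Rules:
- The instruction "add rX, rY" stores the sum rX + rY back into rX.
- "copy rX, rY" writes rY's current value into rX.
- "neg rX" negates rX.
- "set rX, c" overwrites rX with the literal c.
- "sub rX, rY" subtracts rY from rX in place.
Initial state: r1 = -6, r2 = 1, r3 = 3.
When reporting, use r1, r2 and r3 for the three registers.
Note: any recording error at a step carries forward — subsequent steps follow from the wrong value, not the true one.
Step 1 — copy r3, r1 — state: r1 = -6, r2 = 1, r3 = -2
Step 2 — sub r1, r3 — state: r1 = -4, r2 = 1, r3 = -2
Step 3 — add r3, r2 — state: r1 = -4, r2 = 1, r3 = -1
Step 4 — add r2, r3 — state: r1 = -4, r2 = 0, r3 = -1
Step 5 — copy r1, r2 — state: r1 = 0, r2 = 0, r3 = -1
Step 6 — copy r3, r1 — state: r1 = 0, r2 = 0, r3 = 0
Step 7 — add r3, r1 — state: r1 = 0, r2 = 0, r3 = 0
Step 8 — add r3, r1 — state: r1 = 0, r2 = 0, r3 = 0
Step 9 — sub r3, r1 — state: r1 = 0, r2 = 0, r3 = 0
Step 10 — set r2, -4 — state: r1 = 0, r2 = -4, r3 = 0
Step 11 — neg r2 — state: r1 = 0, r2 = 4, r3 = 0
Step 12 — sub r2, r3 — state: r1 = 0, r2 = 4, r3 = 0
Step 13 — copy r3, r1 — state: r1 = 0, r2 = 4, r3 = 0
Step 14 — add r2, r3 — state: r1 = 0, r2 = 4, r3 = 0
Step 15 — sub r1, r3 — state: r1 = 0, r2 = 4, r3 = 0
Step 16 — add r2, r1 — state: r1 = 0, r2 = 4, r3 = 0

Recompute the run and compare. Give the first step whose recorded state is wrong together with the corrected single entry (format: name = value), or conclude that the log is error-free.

1. r3 = -6 (the log disagrees here)
First deviation found at step 1; the corrected entry is r3 = -6.

step 1, r3 = -6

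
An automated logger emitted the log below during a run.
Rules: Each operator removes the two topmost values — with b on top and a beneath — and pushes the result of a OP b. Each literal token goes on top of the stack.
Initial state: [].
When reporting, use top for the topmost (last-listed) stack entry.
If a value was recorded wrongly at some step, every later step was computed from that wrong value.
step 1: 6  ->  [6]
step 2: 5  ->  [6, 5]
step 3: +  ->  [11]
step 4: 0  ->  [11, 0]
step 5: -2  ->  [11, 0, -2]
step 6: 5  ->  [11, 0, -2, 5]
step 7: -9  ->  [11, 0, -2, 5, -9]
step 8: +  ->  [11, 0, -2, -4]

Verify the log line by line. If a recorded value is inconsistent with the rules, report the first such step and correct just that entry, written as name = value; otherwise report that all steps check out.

step 1: push 6: top = 6 -> no discrepancy
step 2: push 5: top = 5 -> confirmed correct
step 3: 6 + 5 = 11 -> same as recorded
step 4: push 0: top = 0 -> consistent with the log
step 5: push -2: top = -2 -> no discrepancy
step 6: push 5: top = 5 -> no discrepancy
step 7: push -9: top = -9 -> agrees with the log
step 8: 5 + -9 = -4 -> matches
All entries verified; no error found.

no error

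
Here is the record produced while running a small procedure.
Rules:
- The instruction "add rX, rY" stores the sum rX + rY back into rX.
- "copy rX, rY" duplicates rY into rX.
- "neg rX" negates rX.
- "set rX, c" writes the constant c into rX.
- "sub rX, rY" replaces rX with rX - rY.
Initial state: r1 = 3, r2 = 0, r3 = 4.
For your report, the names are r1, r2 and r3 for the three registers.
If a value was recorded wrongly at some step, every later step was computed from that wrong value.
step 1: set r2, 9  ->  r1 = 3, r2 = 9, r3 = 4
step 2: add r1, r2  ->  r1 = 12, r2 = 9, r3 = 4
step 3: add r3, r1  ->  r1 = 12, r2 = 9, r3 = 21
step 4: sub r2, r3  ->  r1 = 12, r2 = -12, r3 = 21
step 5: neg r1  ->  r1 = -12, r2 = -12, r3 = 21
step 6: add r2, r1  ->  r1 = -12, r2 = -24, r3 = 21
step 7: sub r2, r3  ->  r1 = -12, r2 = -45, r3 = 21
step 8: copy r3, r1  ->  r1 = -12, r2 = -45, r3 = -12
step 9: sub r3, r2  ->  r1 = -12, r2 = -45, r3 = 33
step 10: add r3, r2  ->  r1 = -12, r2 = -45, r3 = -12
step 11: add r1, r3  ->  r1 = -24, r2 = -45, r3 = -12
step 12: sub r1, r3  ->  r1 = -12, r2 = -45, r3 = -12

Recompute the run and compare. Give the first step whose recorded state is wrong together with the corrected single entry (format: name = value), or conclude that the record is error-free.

Step 1: r2 = 9 — consistent with the record.
Step 2: r1 = 3 + 9 = 12 — agrees with the record.
Step 3: r3 = 4 + 12 = 16 — the record disagrees here.
So the first discrepancy is step 3, where the right value is r3 = 16.

step 3, r3 = 16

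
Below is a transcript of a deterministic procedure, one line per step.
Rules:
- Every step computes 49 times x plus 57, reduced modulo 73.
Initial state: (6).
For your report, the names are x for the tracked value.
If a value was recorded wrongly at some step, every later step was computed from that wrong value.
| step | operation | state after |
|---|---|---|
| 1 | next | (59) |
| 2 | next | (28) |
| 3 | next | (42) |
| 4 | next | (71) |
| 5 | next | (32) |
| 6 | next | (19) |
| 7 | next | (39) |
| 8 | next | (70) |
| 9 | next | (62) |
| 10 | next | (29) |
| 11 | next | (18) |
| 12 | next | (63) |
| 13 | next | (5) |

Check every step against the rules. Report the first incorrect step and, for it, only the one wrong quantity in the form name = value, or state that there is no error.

Recomputing the run from the initial state:
step 1: x = 59
step 2: x = 28
step 3: x = 42
step 4: x = 71
step 5: x = 32
step 6: x = 19
step 7: x = 39
step 8: x = 70
step 9: x = 56
step 10: x = 27
step 11: x = 66
step 12: x = 6
step 13: x = 59
The first disagreement with the transcript is at step 9, where the value should be x = 56.

step 9, x = 56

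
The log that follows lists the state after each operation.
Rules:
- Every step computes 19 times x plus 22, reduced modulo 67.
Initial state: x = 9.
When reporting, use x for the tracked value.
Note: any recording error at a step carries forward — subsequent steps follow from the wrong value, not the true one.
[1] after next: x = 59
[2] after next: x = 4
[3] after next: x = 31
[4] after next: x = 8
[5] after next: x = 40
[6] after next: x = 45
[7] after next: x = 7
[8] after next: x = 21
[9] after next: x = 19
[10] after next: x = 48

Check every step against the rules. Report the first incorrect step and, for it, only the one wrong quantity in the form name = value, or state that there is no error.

1. x = (19*9 + 22) mod 67 = 59 (checks out)
2. x = (19*59 + 22) mod 67 = 4 (verified)
3. x = (19*4 + 22) mod 67 = 31 (agrees with the log)
4. x = (19*31 + 22) mod 67 = 8 (checks out)
5. x = (19*8 + 22) mod 67 = 40 (same as recorded)
6. x = (19*40 + 22) mod 67 = 45 (same as recorded)
7. x = (19*45 + 22) mod 67 = 6 (first mismatch against the log)
Step 7 is the first one off; corrected, x = 6.

step 7, x = 6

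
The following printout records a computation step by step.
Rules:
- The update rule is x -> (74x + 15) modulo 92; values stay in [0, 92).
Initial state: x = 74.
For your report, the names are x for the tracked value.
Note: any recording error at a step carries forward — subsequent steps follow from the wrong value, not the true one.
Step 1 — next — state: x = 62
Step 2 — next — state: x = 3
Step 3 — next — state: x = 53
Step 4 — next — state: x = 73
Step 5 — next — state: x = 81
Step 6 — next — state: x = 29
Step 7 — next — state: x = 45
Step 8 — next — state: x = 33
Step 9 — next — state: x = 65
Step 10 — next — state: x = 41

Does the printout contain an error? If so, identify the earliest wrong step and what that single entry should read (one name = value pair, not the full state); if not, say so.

step 1, x = 63

Recomputing the run from the initial state:
step 1: x = 63
step 2: x = 77
step 3: x = 9
step 4: x = 37
step 5: x = 85
step 6: x = 49
step 7: x = 53
step 8: x = 73
step 9: x = 81
step 10: x = 29
The first disagreement with the printout is at step 1, where the value should be x = 63.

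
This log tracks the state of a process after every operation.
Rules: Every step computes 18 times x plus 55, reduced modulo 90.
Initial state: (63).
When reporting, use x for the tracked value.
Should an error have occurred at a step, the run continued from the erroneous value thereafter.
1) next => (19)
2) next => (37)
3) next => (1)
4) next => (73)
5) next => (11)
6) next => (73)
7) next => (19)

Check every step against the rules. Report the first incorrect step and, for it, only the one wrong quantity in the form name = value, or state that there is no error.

Step 1: x = (18*63 + 55) mod 90 = 19 — exactly as logged.
Step 2: x = (18*19 + 55) mod 90 = 37 — matches.
Step 3: x = (18*37 + 55) mod 90 = 1 — confirmed correct.
Step 4: x = (18*1 + 55) mod 90 = 73 — checks out.
Step 5: x = (18*73 + 55) mod 90 = 19 — a discrepancy with the log.
Conclusion: step 5 carries the first error; the entry should be x = 19.

step 5, x = 19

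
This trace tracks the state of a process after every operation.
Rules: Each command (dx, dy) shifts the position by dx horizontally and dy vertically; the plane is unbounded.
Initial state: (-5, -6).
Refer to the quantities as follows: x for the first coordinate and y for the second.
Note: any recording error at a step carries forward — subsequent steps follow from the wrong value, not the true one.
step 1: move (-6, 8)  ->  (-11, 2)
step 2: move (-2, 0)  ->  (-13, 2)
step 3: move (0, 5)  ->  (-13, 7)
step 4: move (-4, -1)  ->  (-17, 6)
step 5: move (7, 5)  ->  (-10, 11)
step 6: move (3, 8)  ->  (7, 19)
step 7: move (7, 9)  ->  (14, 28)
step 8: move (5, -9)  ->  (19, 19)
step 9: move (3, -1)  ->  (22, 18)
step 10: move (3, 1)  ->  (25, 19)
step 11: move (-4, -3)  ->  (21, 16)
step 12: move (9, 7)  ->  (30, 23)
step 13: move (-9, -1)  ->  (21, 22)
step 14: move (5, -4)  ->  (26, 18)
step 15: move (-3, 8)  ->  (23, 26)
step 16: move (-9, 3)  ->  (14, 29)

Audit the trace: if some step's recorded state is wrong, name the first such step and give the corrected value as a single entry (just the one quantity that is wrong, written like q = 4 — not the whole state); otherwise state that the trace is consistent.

Recomputing the run from the initial state:
step 1: x = -11, y = 2
step 2: x = -13, y = 2
step 3: x = -13, y = 7
step 4: x = -17, y = 6
step 5: x = -10, y = 11
step 6: x = -7, y = 19
step 7: x = 0, y = 28
step 8: x = 5, y = 19
step 9: x = 8, y = 18
step 10: x = 11, y = 19
step 11: x = 7, y = 16
step 12: x = 16, y = 23
step 13: x = 7, y = 22
step 14: x = 12, y = 18
step 15: x = 9, y = 26
step 16: x = 0, y = 29
The first disagreement with the trace is at step 6, where the value should be x = -7.

step 6, x = -7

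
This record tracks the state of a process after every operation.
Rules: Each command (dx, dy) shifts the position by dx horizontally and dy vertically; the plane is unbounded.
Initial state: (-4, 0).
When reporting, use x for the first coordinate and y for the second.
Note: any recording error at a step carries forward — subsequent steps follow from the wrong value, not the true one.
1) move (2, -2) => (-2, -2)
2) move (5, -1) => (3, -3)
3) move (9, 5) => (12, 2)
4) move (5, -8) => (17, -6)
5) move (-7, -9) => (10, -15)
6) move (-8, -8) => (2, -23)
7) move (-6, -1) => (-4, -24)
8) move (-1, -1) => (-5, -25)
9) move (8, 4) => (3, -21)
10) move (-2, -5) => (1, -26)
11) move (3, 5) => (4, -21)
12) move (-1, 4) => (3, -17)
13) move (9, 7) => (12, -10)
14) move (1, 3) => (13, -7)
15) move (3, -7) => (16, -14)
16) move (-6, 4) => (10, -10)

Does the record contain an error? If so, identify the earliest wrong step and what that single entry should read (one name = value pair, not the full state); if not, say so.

Recomputing the run from the initial state:
step 1: x = -2, y = -2
step 2: x = 3, y = -3
step 3: x = 12, y = 2
step 4: x = 17, y = -6
step 5: x = 10, y = -15
step 6: x = 2, y = -23
step 7: x = -4, y = -24
step 8: x = -5, y = -25
step 9: x = 3, y = -21
step 10: x = 1, y = -26
step 11: x = 4, y = -21
step 12: x = 3, y = -17
step 13: x = 12, y = -10
step 14: x = 13, y = -7
step 15: x = 16, y = -14
step 16: x = 10, y = -10
This matches the record at every step.

no error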